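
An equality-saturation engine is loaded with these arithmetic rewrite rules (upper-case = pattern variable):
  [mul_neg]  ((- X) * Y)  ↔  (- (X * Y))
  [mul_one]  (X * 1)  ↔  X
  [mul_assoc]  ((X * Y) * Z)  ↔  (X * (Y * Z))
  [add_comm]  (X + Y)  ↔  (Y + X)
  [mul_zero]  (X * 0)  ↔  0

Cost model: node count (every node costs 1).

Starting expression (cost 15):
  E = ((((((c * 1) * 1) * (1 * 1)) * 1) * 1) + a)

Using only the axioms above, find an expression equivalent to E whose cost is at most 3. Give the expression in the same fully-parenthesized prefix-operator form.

(1) ((((c * 1) * 1) * (1 * 1)) * 1)  =[mul_one →]=  (((c * 1) * 1) * (1 * 1))    ⊢ (((((c * 1) * 1) * (1 * 1)) * 1) + a)
(2) (((((c * 1) * 1) * (1 * 1)) * 1) + a)  =[add_comm →]=  (a + ((((c * 1) * 1) * (1 * 1)) * 1))
(3) (1 * 1)  =[mul_one →]=  1    ⊢ (a + ((((c * 1) * 1) * 1) * 1))
(4) (c * 1)  =[mul_one →]=  c    ⊢ (a + (((c * 1) * 1) * 1))
(5) (c * 1)  =[mul_one →]=  c    ⊢ (a + ((c * 1) * 1))
(6) ((c * 1) * 1)  =[mul_one →]=  (c * 1)    ⊢ (a + (c * 1))
(7) (c * 1)  =[mul_one →]=  c    ⊢ cost 3, within 3

(a + c)   [cost 3]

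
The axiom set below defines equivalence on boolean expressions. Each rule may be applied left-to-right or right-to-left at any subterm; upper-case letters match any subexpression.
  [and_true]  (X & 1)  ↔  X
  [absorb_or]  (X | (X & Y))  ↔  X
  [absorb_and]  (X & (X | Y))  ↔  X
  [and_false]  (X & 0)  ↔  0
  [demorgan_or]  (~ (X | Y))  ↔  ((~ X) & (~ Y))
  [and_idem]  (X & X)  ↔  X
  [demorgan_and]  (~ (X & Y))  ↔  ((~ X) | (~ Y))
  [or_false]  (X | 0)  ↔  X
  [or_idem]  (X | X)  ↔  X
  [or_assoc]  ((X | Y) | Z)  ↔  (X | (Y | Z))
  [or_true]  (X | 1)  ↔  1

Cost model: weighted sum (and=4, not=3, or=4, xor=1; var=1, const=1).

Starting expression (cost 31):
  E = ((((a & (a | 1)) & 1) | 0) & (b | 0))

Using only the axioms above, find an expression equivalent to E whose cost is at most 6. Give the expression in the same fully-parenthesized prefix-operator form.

1. [absorb_and →] (a & (a | 1))  →  a;  E = (((a & 1) | 0) & (b | 0))
2. [and_true →] (a & 1)  →  a;  E = ((a | 0) & (b | 0))
3. [or_false →] (a | 0)  →  a;  E = (a & (b | 0))
4. [or_false →] (b | 0)  →  b;  cost 6 ≤ 6, done

(a & b)   [cost 6]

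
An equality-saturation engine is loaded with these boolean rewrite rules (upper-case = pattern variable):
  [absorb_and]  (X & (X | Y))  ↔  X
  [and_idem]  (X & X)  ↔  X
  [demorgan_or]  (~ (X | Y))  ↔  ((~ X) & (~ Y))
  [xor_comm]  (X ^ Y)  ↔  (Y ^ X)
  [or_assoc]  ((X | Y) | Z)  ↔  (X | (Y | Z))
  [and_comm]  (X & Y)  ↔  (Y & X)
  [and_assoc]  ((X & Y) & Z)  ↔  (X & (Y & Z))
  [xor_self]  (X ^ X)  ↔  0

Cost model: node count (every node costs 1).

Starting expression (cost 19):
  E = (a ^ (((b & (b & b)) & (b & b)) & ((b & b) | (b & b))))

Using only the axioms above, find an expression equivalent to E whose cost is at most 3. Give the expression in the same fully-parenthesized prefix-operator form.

(1) (b & b)  =[and_idem →]=  b    ⊢ (a ^ (((b & b) & (b & b)) & ((b & b) | (b & b))))
(2) (b & b)  =[and_idem →]=  b    ⊢ (a ^ (((b & b) & (b & b)) & ((b & b) | b)))
(3) ((b & b) & (b & b))  =[and_idem →]=  (b & b)    ⊢ (a ^ ((b & b) & ((b & b) | b)))
(4) ((b & b) & ((b & b) | b))  =[absorb_and →]=  (b & b)    ⊢ (a ^ (b & b))
(5) (b & b)  =[and_idem →]=  b    ⊢ cost 3, within 3

(a ^ b)   [cost 3]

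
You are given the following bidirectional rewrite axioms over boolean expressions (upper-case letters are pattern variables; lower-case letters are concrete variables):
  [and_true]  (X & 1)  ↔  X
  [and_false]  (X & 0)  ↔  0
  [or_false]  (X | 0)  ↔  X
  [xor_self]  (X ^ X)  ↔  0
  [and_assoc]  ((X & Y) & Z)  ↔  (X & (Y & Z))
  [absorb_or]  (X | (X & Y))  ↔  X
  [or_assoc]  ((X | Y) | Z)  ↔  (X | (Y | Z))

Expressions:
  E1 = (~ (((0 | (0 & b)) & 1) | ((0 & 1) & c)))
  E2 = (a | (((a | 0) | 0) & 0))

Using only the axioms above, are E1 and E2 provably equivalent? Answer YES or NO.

NO

The axioms are sound identities: if E1 ↔* E2 then E1 and E2 evaluate identically under any assignment.
Under a=0, b=0, c=0: E1 evaluates to 1, E2 to 0. Distinct ⇒ no rewrite sequence connects them.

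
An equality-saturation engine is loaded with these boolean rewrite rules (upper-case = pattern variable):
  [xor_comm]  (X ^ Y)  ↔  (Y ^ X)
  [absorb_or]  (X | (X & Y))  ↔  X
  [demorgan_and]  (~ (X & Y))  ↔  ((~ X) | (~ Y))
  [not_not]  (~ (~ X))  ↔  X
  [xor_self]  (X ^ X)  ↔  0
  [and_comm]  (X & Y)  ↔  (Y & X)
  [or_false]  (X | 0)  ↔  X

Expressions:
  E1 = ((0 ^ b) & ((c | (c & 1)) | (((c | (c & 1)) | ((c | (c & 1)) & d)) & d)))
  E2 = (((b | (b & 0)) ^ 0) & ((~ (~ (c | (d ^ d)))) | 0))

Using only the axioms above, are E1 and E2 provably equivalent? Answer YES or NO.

1. [absorb_or →] ((c | (c & 1)) | ((c | (c & 1)) & d))  →  (c | (c & 1));  E1 = ((0 ^ b) & ((c | (c & 1)) | ((c | (c & 1)) & d)))
2. [absorb_or →] ((c | (c & 1)) | ((c | (c & 1)) & d))  →  (c | (c & 1));  E1 = ((0 ^ b) & (c | (c & 1)))
3. [absorb_or →] (c | (c & 1))  →  c;  E1 = ((0 ^ b) & c)
4. [xor_comm →] (0 ^ b)  →  (b ^ 0);  E1 = ((b ^ 0) & c)
5. [absorb_or ←] b  →  (b | (b & 0));  E1 = (((b | (b & 0)) ^ 0) & c)
6. [or_false ←] c  →  (c | 0);  E1 = (((b | (b & 0)) ^ 0) & (c | 0))
7. [not_not ←] (c | 0)  →  (~ (~ (c | 0)));  E1 = (((b | (b & 0)) ^ 0) & (~ (~ (c | 0))))
8. [or_false ←] (~ (~ (c | 0)))  →  ((~ (~ (c | 0))) | 0);  E1 = (((b | (b & 0)) ^ 0) & ((~ (~ (c | 0))) | 0))
9. [xor_self ←] 0  →  (d ^ d);  this is E2

YES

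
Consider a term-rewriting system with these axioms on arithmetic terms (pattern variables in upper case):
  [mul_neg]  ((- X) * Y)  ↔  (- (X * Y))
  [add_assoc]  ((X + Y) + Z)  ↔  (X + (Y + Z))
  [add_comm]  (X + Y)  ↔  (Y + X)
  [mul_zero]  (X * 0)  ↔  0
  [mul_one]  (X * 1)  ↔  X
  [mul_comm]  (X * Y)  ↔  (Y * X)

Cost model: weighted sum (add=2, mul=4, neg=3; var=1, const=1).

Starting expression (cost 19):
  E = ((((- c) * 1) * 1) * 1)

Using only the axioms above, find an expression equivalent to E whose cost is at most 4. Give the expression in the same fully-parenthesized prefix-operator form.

(1) (((- c) * 1) * 1)  =[mul_one →]=  ((- c) * 1)    ⊢ (((- c) * 1) * 1)
(2) ((- c) * 1)  =[mul_one →]=  (- c)    ⊢ ((- c) * 1)
(3) ((- c) * 1)  =[mul_one →]=  (- c)    ⊢ cost 4, within 4

(- c)   [cost 4]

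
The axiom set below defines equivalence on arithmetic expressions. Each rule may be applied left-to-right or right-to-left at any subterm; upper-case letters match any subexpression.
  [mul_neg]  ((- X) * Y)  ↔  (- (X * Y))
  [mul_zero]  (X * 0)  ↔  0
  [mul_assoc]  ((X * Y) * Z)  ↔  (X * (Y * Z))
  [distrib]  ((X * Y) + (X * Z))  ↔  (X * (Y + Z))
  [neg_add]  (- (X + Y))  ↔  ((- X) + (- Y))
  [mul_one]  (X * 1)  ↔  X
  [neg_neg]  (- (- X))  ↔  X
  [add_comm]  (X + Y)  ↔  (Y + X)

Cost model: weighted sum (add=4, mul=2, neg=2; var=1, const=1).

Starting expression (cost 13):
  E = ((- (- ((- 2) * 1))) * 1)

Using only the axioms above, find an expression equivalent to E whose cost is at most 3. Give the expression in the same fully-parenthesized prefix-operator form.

(- 2)   [cost 3]

(1) ((- (- ((- 2) * 1))) * 1)  =[mul_one →]=  (- (- ((- 2) * 1)))
(2) ((- 2) * 1)  =[mul_one →]=  (- 2)    ⊢ (- (- (- 2)))
(3) (- (- 2))  =[neg_neg →]=  2    ⊢ cost 3, within 3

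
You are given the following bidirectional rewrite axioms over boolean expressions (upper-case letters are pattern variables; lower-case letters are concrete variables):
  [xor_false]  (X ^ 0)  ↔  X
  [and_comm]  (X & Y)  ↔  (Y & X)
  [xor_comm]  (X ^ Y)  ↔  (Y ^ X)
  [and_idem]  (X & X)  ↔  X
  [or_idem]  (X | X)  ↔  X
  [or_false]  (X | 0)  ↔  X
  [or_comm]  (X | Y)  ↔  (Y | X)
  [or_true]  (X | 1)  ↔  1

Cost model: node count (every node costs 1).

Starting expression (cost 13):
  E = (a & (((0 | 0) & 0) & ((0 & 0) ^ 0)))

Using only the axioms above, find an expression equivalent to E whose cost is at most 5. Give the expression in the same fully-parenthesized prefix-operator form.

1. [or_idem →] (0 | 0)  →  0;  E = (a & ((0 & 0) & ((0 & 0) ^ 0)))
2. [xor_false →] ((0 & 0) ^ 0)  →  (0 & 0);  E = (a & ((0 & 0) & (0 & 0)))
3. [and_idem →] ((0 & 0) & (0 & 0))  →  (0 & 0);  cost 5 ≤ 5, done

(a & (0 & 0))   [cost 5]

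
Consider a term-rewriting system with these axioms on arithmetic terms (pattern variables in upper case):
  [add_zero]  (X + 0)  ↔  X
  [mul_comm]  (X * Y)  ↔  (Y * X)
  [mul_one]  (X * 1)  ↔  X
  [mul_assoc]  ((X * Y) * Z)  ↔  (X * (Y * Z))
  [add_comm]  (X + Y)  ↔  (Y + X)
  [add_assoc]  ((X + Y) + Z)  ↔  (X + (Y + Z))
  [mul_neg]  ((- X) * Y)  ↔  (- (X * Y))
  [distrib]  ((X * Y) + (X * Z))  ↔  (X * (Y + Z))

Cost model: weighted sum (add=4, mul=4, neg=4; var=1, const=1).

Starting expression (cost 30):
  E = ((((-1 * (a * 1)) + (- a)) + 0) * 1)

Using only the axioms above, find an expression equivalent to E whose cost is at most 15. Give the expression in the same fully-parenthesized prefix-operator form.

1. [add_zero →] (((-1 * (a * 1)) + (- a)) + 0)  →  ((-1 * (a * 1)) + (- a));  E = (((-1 * (a * 1)) + (- a)) * 1)
2. [mul_one →] (a * 1)  →  a;  E = (((-1 * a) + (- a)) * 1)
3. [mul_one →] (((-1 * a) + (- a)) * 1)  →  ((-1 * a) + (- a));  cost 15 ≤ 15, done

((-1 * a) + (- a))   [cost 15]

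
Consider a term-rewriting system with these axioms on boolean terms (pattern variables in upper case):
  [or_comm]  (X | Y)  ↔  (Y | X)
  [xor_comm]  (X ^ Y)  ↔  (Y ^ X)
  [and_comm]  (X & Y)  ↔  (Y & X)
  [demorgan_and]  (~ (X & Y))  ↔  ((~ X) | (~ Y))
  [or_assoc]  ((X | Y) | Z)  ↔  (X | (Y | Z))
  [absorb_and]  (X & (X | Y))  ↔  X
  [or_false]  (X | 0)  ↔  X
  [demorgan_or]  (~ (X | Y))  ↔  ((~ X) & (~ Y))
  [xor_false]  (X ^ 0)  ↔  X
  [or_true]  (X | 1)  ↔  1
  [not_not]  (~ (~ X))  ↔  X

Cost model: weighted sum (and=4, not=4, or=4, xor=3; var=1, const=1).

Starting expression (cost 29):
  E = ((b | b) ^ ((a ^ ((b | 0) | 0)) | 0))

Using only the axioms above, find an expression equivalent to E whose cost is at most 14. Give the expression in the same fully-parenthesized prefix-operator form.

step 1: or_false (→) rewrites (b | 0) into b, now ((b | b) ^ ((a ^ (b | 0)) | 0))
step 2: or_false (→) rewrites ((a ^ (b | 0)) | 0) into (a ^ (b | 0)), now ((b | b) ^ (a ^ (b | 0)))
step 3: or_false (→) rewrites (b | 0) into b, reaching cost 14 (bound 14)

((b | b) ^ (a ^ b))   [cost 14]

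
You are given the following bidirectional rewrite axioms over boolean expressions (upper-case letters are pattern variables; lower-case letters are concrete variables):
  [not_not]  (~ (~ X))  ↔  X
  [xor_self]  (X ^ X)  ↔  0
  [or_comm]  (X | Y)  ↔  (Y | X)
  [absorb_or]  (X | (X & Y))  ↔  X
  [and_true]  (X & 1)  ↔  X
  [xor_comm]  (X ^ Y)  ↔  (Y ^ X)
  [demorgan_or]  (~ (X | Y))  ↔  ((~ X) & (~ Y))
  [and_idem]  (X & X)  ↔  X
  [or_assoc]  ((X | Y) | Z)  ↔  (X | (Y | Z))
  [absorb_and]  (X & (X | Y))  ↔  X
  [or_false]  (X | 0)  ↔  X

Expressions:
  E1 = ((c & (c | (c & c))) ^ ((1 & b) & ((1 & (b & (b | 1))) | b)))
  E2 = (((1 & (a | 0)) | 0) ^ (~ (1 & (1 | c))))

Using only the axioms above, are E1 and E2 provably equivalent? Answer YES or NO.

NO

All listed rules preserve value, hence provable equivalence implies equal values everywhere; look for a separating assignment.
a=0, b=0, c=1 gives E1 ↦ 1, E2 ↦ 0; values differ ⇒ not provably equivalent.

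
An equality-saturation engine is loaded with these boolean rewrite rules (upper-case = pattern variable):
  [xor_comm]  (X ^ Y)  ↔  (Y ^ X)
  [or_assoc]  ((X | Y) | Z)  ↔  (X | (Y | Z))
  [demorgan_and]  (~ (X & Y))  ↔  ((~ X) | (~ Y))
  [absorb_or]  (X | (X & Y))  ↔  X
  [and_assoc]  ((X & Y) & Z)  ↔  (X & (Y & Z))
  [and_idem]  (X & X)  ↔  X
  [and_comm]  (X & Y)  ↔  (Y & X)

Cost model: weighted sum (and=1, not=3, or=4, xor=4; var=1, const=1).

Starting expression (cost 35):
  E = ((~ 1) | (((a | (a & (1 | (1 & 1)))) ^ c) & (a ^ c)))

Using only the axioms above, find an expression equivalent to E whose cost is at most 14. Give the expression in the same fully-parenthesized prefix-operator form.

((~ 1) | (a ^ c))   [cost 14]

(1) (1 | (1 & 1))  =[absorb_or →]=  1    ⊢ ((~ 1) | (((a | (a & 1)) ^ c) & (a ^ c)))
(2) (a | (a & 1))  =[absorb_or →]=  a    ⊢ ((~ 1) | ((a ^ c) & (a ^ c)))
(3) ((a ^ c) & (a ^ c))  =[and_idem →]=  (a ^ c)    ⊢ cost 14, within 14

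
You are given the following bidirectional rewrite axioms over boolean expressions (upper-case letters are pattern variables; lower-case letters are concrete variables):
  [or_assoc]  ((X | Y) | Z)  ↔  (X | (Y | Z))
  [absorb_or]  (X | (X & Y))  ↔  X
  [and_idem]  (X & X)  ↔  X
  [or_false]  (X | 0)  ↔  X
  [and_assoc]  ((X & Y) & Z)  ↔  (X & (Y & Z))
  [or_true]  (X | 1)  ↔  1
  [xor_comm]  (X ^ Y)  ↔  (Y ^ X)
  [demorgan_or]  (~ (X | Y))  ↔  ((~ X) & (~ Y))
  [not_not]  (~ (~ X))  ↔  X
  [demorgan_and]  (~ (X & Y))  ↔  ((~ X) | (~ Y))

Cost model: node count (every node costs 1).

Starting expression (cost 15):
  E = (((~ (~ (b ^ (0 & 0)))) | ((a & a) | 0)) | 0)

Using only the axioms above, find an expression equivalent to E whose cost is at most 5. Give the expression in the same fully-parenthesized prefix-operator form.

(1) (0 & 0)  =[and_idem →]=  0    ⊢ (((~ (~ (b ^ 0))) | ((a & a) | 0)) | 0)
(2) (~ (~ (b ^ 0)))  =[not_not →]=  (b ^ 0)    ⊢ (((b ^ 0) | ((a & a) | 0)) | 0)
(3) (a & a)  =[and_idem →]=  a    ⊢ (((b ^ 0) | (a | 0)) | 0)
(4) (((b ^ 0) | (a | 0)) | 0)  =[or_false →]=  ((b ^ 0) | (a | 0))
(5) (a | 0)  =[or_false →]=  a    ⊢ cost 5, within 5

((b ^ 0) | a)   [cost 5]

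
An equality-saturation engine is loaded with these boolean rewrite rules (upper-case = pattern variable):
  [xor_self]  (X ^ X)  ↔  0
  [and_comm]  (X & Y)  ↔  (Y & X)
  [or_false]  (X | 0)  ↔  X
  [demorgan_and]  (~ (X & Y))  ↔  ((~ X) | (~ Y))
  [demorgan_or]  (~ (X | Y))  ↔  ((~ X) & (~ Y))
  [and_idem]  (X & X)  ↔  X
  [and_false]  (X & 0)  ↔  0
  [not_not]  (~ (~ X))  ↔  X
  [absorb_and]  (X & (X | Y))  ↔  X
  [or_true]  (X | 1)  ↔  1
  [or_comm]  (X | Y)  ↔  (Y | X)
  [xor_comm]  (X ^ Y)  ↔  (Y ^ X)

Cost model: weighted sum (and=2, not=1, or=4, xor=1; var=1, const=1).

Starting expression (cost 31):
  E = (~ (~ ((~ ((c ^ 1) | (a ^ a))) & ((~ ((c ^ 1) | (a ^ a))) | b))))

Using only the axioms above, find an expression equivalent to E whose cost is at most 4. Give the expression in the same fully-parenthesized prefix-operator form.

1. [absorb_and →] ((~ ((c ^ 1) | (a ^ a))) & ((~ ((c ^ 1) | (a ^ a))) | b))  →  (~ ((c ^ 1) | (a ^ a)));  E = (~ (~ (~ ((c ^ 1) | (a ^ a)))))
2. [xor_self →] (a ^ a)  →  0;  E = (~ (~ (~ ((c ^ 1) | 0))))
3. [not_not →] (~ (~ ((c ^ 1) | 0)))  →  ((c ^ 1) | 0);  E = (~ ((c ^ 1) | 0))
4. [or_false →] ((c ^ 1) | 0)  →  (c ^ 1);  cost 4 ≤ 4, done

(~ (c ^ 1))   [cost 4]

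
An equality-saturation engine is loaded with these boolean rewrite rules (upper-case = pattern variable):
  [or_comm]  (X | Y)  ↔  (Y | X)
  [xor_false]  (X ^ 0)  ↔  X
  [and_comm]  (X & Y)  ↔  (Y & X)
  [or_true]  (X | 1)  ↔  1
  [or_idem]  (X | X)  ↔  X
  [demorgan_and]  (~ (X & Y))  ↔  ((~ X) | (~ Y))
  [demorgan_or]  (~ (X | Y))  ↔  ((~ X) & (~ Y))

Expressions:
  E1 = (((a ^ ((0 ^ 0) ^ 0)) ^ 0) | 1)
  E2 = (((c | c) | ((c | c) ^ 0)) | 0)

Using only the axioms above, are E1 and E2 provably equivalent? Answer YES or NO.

All listed rules preserve value, hence provable equivalence implies equal values everywhere; look for a separating assignment.
a=0, c=0 gives E1 ↦ 1, E2 ↦ 0; values differ ⇒ not provably equivalent.

NO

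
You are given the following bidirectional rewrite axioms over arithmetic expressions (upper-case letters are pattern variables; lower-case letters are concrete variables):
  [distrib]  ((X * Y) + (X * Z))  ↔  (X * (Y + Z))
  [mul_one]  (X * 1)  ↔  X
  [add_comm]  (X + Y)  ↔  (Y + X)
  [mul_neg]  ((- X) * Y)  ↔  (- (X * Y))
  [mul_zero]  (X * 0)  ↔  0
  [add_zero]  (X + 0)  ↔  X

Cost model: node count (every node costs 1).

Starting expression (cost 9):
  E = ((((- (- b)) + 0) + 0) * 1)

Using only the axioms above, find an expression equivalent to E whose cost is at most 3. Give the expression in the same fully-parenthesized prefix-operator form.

step 1: mul_one (→) rewrites ((((- (- b)) + 0) + 0) * 1) into (((- (- b)) + 0) + 0)
step 2: add_zero (→) rewrites (((- (- b)) + 0) + 0) into ((- (- b)) + 0)
step 3: add_zero (→) rewrites ((- (- b)) + 0) into (- (- b)), reaching cost 3 (bound 3)

(- (- b))   [cost 3]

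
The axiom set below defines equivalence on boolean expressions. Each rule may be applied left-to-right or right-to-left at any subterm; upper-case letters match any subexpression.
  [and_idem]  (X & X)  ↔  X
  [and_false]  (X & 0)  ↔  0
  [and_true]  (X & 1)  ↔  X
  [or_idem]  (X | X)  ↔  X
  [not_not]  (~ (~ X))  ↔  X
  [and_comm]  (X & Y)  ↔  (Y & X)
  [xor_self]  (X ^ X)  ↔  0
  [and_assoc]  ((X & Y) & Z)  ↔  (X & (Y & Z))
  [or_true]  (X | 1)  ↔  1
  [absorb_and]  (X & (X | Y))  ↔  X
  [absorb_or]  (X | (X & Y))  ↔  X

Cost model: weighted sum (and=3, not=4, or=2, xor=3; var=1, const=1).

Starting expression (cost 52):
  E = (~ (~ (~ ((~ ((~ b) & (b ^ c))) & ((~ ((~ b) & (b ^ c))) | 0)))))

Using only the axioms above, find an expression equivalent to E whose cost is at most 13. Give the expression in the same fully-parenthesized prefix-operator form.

((~ b) & (b ^ c))   [cost 13]

1. [not_not →] (~ (~ (~ ((~ ((~ b) & (b ^ c))) & ((~ ((~ b) & (b ^ c))) | 0)))))  →  (~ ((~ ((~ b) & (b ^ c))) & ((~ ((~ b) & (b ^ c))) | 0)))
2. [absorb_and →] ((~ ((~ b) & (b ^ c))) & ((~ ((~ b) & (b ^ c))) | 0))  →  (~ ((~ b) & (b ^ c)));  E = (~ (~ ((~ b) & (b ^ c))))
3. [not_not →] (~ (~ ((~ b) & (b ^ c))))  →  ((~ b) & (b ^ c));  cost 13 ≤ 13, done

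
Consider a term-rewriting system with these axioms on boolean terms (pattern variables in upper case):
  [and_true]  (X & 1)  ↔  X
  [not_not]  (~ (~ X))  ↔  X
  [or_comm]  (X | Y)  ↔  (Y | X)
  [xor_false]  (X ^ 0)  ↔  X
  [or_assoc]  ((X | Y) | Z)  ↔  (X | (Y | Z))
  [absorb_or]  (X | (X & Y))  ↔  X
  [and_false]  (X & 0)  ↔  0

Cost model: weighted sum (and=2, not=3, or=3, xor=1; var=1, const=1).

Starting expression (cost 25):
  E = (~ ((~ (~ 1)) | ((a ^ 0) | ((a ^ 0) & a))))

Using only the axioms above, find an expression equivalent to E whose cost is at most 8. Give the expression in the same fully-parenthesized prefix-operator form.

(~ (1 | a))   [cost 8]

1. [not_not →] (~ (~ 1))  →  1;  E = (~ (1 | ((a ^ 0) | ((a ^ 0) & a))))
2. [absorb_or →] ((a ^ 0) | ((a ^ 0) & a))  →  (a ^ 0);  E = (~ (1 | (a ^ 0)))
3. [xor_false →] (a ^ 0)  →  a;  cost 8 ≤ 8, done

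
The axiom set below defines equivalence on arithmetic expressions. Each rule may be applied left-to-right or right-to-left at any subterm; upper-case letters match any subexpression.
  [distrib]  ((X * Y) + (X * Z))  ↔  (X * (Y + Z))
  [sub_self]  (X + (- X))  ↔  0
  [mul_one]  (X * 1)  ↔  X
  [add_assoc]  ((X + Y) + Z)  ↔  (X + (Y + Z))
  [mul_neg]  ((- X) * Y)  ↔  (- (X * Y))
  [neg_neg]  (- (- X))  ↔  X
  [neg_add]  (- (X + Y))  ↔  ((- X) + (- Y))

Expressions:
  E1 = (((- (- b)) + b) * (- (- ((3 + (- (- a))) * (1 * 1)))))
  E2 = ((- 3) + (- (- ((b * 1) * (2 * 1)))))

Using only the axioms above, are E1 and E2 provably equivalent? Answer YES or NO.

NO

All listed rules preserve value, hence provable equivalence implies equal values everywhere; look for a separating assignment.
a=0, b=0 gives E1 ↦ 0, E2 ↦ -3; values differ ⇒ not provably equivalent.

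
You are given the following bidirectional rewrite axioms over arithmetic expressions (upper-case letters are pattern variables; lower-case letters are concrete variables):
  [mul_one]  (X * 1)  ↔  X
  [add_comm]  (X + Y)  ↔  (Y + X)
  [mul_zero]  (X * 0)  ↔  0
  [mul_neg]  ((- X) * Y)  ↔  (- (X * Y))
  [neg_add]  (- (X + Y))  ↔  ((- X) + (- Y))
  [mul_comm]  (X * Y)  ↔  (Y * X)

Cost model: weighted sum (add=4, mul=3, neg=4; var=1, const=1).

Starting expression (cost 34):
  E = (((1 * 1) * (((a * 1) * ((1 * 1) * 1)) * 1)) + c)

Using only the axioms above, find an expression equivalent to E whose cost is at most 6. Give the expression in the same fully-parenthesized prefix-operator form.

1. [mul_one →] (((a * 1) * ((1 * 1) * 1)) * 1)  →  ((a * 1) * ((1 * 1) * 1));  E = (((1 * 1) * ((a * 1) * ((1 * 1) * 1))) + c)
2. [mul_one →] ((1 * 1) * 1)  →  (1 * 1);  E = (((1 * 1) * ((a * 1) * (1 * 1))) + c)
3. [mul_one →] (1 * 1)  →  1;  E = (((1 * 1) * ((a * 1) * 1)) + c)
4. [mul_one →] ((a * 1) * 1)  →  (a * 1);  E = (((1 * 1) * (a * 1)) + c)
5. [mul_one →] (1 * 1)  →  1;  E = ((1 * (a * 1)) + c)
6. [mul_comm →] (1 * (a * 1))  →  ((a * 1) * 1);  E = (((a * 1) * 1) + c)
7. [mul_one →] (a * 1)  →  a;  E = ((a * 1) + c)
8. [mul_one →] (a * 1)  →  a;  cost 6 ≤ 6, done

(a + c)   [cost 6]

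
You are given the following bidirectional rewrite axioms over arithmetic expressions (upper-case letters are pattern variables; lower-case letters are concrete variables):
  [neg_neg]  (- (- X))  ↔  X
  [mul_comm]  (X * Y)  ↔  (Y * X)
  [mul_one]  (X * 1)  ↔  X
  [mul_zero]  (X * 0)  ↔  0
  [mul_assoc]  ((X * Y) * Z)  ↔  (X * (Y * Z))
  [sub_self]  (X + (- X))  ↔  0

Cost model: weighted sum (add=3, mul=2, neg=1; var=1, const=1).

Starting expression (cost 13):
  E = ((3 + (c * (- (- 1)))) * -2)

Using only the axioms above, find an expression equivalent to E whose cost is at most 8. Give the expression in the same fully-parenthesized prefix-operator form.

((3 + c) * -2)   [cost 8]

1. [neg_neg →] (- (- 1))  →  1;  E = ((3 + (c * 1)) * -2)
2. [mul_one →] (c * 1)  →  c;  cost 8 ≤ 8, done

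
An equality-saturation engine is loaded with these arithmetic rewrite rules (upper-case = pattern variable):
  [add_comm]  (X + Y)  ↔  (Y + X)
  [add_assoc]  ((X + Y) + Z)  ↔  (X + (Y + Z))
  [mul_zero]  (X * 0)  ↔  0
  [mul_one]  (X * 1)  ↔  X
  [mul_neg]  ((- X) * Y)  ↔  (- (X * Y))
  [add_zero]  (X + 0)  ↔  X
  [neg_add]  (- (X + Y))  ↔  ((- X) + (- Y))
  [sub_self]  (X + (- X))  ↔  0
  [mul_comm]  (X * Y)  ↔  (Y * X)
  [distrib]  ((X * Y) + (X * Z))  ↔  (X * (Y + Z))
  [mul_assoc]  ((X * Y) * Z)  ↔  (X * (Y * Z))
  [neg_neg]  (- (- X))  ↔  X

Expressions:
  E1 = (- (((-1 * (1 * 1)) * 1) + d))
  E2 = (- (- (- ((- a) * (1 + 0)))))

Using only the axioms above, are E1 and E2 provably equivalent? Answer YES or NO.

The axioms are sound identities: if E1 ↔* E2 then E1 and E2 evaluate identically under any assignment.
Under a=0, d=0: E1 evaluates to 1, E2 to 0. Distinct ⇒ no rewrite sequence connects them.

NO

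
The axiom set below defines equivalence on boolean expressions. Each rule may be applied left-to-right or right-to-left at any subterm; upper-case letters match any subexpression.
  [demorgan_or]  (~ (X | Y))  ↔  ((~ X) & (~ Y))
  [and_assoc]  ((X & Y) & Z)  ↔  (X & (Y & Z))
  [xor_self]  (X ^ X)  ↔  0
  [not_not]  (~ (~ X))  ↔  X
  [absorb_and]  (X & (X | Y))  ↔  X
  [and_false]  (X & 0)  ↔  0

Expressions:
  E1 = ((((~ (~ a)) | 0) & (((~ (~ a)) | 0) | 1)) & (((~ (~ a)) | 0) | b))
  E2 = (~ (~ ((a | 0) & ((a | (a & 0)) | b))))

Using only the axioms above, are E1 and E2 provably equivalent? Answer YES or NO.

(1) (((~ (~ a)) | 0) & (((~ (~ a)) | 0) | 1))  =[absorb_and →]=  ((~ (~ a)) | 0)    ⊢ (((~ (~ a)) | 0) & (((~ (~ a)) | 0) | b))
(2) (((~ (~ a)) | 0) & (((~ (~ a)) | 0) | b))  =[absorb_and →]=  ((~ (~ a)) | 0)
(3) (~ (~ a))  =[not_not →]=  a    ⊢ (a | 0)
(4) (a | 0)  =[absorb_and ←]=  ((a | 0) & ((a | 0) | b))
(5) 0  =[and_false ←]=  (a & 0)    ⊢ ((a | 0) & ((a | (a & 0)) | b))
(6) ((a | 0) & ((a | (a & 0)) | b))  =[not_not ←]=  (~ (~ ((a | 0) & ((a | (a & 0)) | b))))    ⊢ E2

YES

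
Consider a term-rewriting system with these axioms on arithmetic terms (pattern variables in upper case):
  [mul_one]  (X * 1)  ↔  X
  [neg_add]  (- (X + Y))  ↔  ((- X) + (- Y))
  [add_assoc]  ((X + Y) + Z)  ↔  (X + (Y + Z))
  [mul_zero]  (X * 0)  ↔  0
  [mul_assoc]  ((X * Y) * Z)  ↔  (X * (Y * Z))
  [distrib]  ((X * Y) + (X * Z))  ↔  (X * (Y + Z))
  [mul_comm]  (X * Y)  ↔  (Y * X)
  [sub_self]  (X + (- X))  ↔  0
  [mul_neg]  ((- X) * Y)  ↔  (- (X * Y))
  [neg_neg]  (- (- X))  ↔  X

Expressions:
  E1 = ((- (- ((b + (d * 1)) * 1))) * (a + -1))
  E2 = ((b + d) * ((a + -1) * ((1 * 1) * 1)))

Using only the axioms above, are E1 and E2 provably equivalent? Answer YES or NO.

(1) (d * 1)  =[mul_one →]=  d    ⊢ ((- (- ((b + d) * 1))) * (a + -1))
(2) ((b + d) * 1)  =[mul_one →]=  (b + d)    ⊢ ((- (- (b + d))) * (a + -1))
(3) (- (- (b + d)))  =[neg_neg →]=  (b + d)    ⊢ ((b + d) * (a + -1))
(4) (a + -1)  =[mul_one ←]=  ((a + -1) * 1)    ⊢ ((b + d) * ((a + -1) * 1))
(5) 1  =[mul_one ←]=  (1 * 1)    ⊢ ((b + d) * ((a + -1) * (1 * 1)))
(6) (1 * 1)  =[mul_one ←]=  ((1 * 1) * 1)    ⊢ E2

YES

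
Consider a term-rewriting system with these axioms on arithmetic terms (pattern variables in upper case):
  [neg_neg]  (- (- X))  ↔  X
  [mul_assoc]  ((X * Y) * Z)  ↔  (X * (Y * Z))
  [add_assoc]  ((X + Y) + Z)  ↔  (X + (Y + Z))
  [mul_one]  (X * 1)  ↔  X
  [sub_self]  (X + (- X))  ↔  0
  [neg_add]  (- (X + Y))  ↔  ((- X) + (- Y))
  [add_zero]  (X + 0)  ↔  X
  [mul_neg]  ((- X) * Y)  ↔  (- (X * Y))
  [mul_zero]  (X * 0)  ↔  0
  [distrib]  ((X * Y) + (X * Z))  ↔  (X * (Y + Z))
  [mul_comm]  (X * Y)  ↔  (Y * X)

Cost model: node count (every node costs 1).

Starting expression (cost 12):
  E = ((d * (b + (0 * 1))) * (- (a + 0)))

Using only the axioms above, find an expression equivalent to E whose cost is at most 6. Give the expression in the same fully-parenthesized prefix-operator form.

1. [mul_one →] (0 * 1)  →  0;  E = ((d * (b + 0)) * (- (a + 0)))
2. [add_zero →] (a + 0)  →  a;  E = ((d * (b + 0)) * (- a))
3. [add_zero →] (b + 0)  →  b;  cost 6 ≤ 6, done

((d * b) * (- a))   [cost 6]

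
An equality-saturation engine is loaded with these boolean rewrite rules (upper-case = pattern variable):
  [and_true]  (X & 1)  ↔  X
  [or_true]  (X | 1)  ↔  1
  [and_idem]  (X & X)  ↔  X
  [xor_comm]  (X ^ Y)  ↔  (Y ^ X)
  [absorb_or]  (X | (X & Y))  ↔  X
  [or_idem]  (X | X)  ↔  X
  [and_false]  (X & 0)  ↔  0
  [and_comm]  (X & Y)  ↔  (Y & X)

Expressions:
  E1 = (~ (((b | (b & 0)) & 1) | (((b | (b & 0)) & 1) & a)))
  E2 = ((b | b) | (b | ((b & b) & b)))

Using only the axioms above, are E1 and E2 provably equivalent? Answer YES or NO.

NO

The axioms are sound identities: if E1 ↔* E2 then E1 and E2 evaluate identically under any assignment.
Under a=0, b=0: E1 evaluates to 1, E2 to 0. Distinct ⇒ no rewrite sequence connects them.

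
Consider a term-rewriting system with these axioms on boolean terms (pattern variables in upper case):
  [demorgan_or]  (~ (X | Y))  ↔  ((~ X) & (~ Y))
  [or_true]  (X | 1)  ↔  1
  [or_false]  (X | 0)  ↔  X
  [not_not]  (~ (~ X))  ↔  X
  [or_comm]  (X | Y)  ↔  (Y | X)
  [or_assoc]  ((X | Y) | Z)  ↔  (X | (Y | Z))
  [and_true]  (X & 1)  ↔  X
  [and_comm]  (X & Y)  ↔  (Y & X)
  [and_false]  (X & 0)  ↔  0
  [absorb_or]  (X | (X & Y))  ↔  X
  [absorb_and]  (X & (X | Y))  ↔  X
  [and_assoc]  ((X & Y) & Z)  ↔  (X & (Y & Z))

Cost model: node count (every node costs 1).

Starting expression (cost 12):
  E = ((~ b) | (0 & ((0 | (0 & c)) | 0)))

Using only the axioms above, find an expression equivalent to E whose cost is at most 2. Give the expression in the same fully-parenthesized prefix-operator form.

(1) (0 | (0 & c))  =[absorb_or →]=  0    ⊢ ((~ b) | (0 & (0 | 0)))
(2) (0 & (0 | 0))  =[absorb_and →]=  0    ⊢ ((~ b) | 0)
(3) ((~ b) | 0)  =[or_false →]=  (~ b)    ⊢ cost 2, within 2

(~ b)   [cost 2]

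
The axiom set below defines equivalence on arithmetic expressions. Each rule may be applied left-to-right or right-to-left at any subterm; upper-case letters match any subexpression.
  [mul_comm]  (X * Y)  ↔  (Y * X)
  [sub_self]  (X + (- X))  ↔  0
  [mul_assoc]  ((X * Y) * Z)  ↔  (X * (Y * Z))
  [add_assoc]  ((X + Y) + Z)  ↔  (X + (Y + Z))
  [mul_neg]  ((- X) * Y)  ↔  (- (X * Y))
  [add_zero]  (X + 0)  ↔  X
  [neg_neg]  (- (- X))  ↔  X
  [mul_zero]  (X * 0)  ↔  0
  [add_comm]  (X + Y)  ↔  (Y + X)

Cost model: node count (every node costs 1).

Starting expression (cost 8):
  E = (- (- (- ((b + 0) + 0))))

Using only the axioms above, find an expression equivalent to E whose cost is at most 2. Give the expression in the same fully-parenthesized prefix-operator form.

(- b)   [cost 2]

1. [add_zero →] (b + 0)  →  b;  E = (- (- (- (b + 0))))
2. [add_zero →] (b + 0)  →  b;  E = (- (- (- b)))
3. [neg_neg →] (- (- b))  →  b;  cost 2 ≤ 2, done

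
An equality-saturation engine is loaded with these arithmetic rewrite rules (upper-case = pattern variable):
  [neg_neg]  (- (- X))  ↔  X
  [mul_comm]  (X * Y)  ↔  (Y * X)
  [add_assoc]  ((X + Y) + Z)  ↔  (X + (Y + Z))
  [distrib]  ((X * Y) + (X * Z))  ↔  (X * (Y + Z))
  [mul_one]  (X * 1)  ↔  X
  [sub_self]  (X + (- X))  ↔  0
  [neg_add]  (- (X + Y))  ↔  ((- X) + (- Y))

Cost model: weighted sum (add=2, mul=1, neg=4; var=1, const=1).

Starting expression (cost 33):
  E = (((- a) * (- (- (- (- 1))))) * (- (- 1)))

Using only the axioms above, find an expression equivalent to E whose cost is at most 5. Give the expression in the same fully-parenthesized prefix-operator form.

1. [neg_neg →] (- (- (- 1)))  →  (- 1);  E = (((- a) * (- (- 1))) * (- (- 1)))
2. [neg_neg →] (- (- 1))  →  1;  E = (((- a) * 1) * (- (- 1)))
3. [mul_one →] ((- a) * 1)  →  (- a);  E = ((- a) * (- (- 1)))
4. [neg_neg →] (- (- 1))  →  1;  E = ((- a) * 1)
5. [mul_one →] ((- a) * 1)  →  (- a);  cost 5 ≤ 5, done

(- a)   [cost 5]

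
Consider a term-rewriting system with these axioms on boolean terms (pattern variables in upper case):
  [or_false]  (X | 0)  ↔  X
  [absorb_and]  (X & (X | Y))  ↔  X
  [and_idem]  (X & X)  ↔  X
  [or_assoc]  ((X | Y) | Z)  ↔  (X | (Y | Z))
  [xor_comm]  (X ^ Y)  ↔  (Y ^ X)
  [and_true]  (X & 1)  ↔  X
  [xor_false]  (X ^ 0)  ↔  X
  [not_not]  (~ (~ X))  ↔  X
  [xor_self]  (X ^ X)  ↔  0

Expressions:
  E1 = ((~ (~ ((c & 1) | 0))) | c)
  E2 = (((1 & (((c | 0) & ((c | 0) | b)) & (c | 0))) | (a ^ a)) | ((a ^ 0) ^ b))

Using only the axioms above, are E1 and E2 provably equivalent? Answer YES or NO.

All listed rules preserve value, hence provable equivalence implies equal values everywhere; look for a separating assignment.
a=0, b=1, c=0 gives E1 ↦ 0, E2 ↦ 1; values differ ⇒ not provably equivalent.

NO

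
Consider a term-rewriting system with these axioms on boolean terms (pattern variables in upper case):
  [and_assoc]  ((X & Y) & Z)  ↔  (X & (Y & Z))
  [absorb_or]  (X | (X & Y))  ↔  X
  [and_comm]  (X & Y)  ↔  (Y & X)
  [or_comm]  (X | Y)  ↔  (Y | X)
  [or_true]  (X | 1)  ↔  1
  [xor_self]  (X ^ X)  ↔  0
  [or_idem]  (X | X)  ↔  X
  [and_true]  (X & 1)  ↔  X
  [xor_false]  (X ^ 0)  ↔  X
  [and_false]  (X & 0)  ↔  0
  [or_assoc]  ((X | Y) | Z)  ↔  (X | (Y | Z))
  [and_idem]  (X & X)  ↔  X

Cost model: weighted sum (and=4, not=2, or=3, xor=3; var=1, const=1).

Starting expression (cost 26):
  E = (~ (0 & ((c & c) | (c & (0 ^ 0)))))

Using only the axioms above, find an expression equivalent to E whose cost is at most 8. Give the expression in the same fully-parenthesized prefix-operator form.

(1) (0 ^ 0)  =[xor_false →]=  0    ⊢ (~ (0 & ((c & c) | (c & 0))))
(2) (c & c)  =[and_idem →]=  c    ⊢ (~ (0 & (c | (c & 0))))
(3) (c | (c & 0))  =[absorb_or →]=  c    ⊢ cost 8, within 8

(~ (0 & c))   [cost 8]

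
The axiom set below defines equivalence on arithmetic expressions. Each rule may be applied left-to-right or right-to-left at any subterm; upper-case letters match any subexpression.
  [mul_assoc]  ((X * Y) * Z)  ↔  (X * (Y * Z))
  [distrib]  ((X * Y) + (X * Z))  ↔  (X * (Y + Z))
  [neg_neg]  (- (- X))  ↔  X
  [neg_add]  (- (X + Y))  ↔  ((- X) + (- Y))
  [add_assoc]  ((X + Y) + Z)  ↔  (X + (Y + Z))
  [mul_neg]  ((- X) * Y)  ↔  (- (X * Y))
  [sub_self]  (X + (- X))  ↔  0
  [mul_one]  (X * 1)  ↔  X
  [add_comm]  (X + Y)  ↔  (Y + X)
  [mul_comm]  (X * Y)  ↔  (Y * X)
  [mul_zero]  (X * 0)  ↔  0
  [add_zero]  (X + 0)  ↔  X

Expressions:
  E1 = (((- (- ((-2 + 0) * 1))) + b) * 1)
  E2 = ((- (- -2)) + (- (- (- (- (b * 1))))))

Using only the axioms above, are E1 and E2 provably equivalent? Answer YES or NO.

YES

(1) ((-2 + 0) * 1)  =[mul_one →]=  (-2 + 0)    ⊢ (((- (- (-2 + 0))) + b) * 1)
(2) (((- (- (-2 + 0))) + b) * 1)  =[mul_one →]=  ((- (- (-2 + 0))) + b)
(3) (-2 + 0)  =[add_zero →]=  -2    ⊢ ((- (- -2)) + b)
(4) (- (- -2))  =[neg_neg →]=  -2    ⊢ (-2 + b)
(5) (-2 + b)  =[add_comm →]=  (b + -2)
(6) b  =[neg_neg ←]=  (- (- b))    ⊢ ((- (- b)) + -2)
(7) ((- (- b)) + -2)  =[add_comm →]=  (-2 + (- (- b)))
(8) (- (- b))  =[neg_neg ←]=  (- (- (- (- b))))    ⊢ (-2 + (- (- (- (- b)))))
(9) -2  =[neg_neg ←]=  (- (- -2))    ⊢ ((- (- -2)) + (- (- (- (- b)))))
(10) b  =[mul_one ←]=  (b * 1)    ⊢ E2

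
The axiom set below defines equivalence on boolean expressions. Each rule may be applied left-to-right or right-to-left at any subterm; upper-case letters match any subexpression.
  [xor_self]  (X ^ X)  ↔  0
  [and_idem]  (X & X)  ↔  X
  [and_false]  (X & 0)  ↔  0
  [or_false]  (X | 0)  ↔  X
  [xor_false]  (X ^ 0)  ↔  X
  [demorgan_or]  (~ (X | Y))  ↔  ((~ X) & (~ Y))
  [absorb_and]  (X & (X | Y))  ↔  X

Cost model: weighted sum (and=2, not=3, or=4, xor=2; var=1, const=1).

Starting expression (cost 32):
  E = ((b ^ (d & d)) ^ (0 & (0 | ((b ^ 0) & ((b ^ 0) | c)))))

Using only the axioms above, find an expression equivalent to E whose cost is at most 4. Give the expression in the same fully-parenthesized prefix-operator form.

step 1: absorb_and (→) rewrites ((b ^ 0) & ((b ^ 0) | c)) into (b ^ 0), now ((b ^ (d & d)) ^ (0 & (0 | (b ^ 0))))
step 2: xor_false (→) rewrites (b ^ 0) into b, now ((b ^ (d & d)) ^ (0 & (0 | b)))
step 3: absorb_and (→) rewrites (0 & (0 | b)) into 0, now ((b ^ (d & d)) ^ 0)
step 4: and_idem (→) rewrites (d & d) into d, now ((b ^ d) ^ 0)
step 5: xor_false (→) rewrites ((b ^ d) ^ 0) into (b ^ d), reaching cost 4 (bound 4)

(b ^ d)   [cost 4]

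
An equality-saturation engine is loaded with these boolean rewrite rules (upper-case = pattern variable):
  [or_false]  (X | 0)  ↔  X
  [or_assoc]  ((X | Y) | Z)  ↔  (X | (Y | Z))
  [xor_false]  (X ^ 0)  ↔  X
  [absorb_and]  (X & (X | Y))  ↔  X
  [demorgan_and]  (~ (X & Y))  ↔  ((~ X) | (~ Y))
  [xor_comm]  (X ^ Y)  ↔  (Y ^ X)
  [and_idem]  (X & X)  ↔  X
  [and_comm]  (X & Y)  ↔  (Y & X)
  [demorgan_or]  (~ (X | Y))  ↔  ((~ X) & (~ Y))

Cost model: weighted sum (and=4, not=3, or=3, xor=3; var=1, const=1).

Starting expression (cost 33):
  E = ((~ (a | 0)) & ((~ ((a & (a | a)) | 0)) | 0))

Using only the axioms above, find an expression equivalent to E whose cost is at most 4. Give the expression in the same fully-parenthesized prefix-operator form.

step 1: absorb_and (→) rewrites (a & (a | a)) into a, now ((~ (a | 0)) & ((~ (a | 0)) | 0))
step 2: absorb_and (→) rewrites ((~ (a | 0)) & ((~ (a | 0)) | 0)) into (~ (a | 0))
step 3: or_false (→) rewrites (a | 0) into a, reaching cost 4 (bound 4)

(~ a)   [cost 4]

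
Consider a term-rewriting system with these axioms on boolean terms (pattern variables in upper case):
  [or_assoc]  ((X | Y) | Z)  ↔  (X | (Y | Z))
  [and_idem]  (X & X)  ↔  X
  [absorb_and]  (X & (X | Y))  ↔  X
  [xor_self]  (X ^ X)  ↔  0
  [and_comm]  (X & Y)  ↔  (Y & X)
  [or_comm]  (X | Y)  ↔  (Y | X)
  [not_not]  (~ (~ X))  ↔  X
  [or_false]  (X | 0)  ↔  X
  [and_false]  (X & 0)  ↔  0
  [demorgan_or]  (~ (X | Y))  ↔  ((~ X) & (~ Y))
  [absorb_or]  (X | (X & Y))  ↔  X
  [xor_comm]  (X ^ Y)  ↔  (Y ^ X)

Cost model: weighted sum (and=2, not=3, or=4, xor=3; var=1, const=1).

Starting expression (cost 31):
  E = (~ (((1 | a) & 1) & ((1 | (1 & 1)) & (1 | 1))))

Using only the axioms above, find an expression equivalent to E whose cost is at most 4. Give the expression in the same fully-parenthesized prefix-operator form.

(~ 1)   [cost 4]

step 1: absorb_or (→) rewrites (1 | (1 & 1)) into 1, now (~ (((1 | a) & 1) & (1 & (1 | 1))))
step 2: and_comm (→) rewrites ((1 | a) & 1) into (1 & (1 | a)), now (~ ((1 & (1 | a)) & (1 & (1 | 1))))
step 3: absorb_and (→) rewrites (1 & (1 | a)) into 1, now (~ (1 & (1 & (1 | 1))))
step 4: absorb_and (→) rewrites (1 & (1 | 1)) into 1, now (~ (1 & 1))
step 5: and_idem (→) rewrites (1 & 1) into 1, reaching cost 4 (bound 4)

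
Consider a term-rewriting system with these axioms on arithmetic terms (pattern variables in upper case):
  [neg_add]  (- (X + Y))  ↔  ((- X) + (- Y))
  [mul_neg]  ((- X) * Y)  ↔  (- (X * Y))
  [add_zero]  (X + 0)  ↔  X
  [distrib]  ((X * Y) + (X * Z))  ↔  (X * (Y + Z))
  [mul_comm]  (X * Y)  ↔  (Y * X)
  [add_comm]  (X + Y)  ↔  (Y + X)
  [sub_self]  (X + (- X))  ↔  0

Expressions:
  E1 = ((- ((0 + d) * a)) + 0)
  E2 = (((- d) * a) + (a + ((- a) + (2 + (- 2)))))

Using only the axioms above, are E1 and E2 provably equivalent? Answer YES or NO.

(1) (0 + d)  =[add_comm →]=  (d + 0)    ⊢ ((- ((d + 0) * a)) + 0)
(2) ((- ((d + 0) * a)) + 0)  =[add_zero →]=  (- ((d + 0) * a))
(3) (d + 0)  =[add_zero →]=  d    ⊢ (- (d * a))
(4) (- (d * a))  =[add_zero ←]=  ((- (d * a)) + 0)
(5) (- (d * a))  =[mul_neg ←]=  ((- d) * a)    ⊢ (((- d) * a) + 0)
(6) 0  =[sub_self ←]=  (a + (- a))    ⊢ (((- d) * a) + (a + (- a)))
(7) (- a)  =[add_zero ←]=  ((- a) + 0)    ⊢ (((- d) * a) + (a + ((- a) + 0)))
(8) 0  =[sub_self ←]=  (2 + (- 2))    ⊢ E2

YES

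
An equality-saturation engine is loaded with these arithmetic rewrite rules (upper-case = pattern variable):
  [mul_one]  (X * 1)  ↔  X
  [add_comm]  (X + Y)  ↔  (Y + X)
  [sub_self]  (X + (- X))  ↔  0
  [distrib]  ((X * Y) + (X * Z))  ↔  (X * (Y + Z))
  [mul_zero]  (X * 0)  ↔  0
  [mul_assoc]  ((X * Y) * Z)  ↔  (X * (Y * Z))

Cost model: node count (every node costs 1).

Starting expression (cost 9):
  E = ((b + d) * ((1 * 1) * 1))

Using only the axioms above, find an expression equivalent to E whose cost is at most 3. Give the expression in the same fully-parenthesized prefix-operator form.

(b + d)   [cost 3]

1. [mul_one →] ((1 * 1) * 1)  →  (1 * 1);  E = ((b + d) * (1 * 1))
2. [mul_one →] (1 * 1)  →  1;  E = ((b + d) * 1)
3. [mul_one →] ((b + d) * 1)  →  (b + d);  cost 3 ≤ 3, done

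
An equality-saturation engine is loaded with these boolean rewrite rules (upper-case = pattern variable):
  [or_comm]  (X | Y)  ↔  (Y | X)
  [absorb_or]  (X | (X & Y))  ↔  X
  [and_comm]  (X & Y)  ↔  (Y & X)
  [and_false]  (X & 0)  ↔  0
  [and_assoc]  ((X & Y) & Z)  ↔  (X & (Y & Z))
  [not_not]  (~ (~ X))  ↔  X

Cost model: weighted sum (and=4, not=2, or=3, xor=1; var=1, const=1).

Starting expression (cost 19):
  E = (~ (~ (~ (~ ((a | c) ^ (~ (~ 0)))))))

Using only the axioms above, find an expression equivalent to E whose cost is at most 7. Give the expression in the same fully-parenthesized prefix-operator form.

((a | c) ^ 0)   [cost 7]

step 1: not_not (→) rewrites (~ (~ 0)) into 0, now (~ (~ (~ (~ ((a | c) ^ 0)))))
step 2: not_not (→) rewrites (~ (~ (~ ((a | c) ^ 0)))) into (~ ((a | c) ^ 0)), now (~ (~ ((a | c) ^ 0)))
step 3: not_not (→) rewrites (~ (~ ((a | c) ^ 0))) into ((a | c) ^ 0), reaching cost 7 (bound 7)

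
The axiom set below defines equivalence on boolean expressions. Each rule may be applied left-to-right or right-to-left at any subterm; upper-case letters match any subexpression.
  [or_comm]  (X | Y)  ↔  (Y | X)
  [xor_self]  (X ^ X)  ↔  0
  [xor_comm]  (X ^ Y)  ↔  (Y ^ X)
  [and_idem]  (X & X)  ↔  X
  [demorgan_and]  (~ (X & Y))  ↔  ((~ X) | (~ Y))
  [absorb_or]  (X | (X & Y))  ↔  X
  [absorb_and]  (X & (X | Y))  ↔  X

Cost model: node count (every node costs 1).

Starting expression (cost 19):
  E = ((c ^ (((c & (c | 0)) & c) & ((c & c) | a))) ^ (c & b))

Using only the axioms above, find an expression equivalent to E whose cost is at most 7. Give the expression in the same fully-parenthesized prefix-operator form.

(1) (c & (c | 0))  =[absorb_and →]=  c    ⊢ ((c ^ ((c & c) & ((c & c) | a))) ^ (c & b))
(2) ((c & c) & ((c & c) | a))  =[absorb_and →]=  (c & c)    ⊢ ((c ^ (c & c)) ^ (c & b))
(3) (c & c)  =[and_idem →]=  c    ⊢ cost 7, within 7

((c ^ c) ^ (c & b))   [cost 7]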